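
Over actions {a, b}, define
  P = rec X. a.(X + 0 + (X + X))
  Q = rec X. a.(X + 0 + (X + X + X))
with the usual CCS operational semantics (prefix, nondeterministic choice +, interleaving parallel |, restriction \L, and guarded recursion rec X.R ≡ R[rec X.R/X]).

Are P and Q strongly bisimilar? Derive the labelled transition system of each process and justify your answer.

Reachable graph of P (2 states):
  p0 = rec X. a.(X + 0 + (X + X)) ⊢ —a→ p1
  p1 = (rec X. a.(X + 0 + (X + X))) + 0 + ((rec X. a.(X + 0 + (X + X))) + (rec X. a.(X + 0 + (X + X)))) ⊢ —a→ p1
Reachable graph of Q (2 states):
  q0 = rec X. a.(X + 0 + (X + X + X)) ⊢ —a→ q1
  q1 = (rec X. a.(X + 0 + (X + X + X))) + 0 + ((rec X. a.(X + 0 + (X + X + X))) + (rec X. a.(X + 0 + (X + X + X))) + (rec X. a.(X + 0 + (X + X + X)))) ⊢ —a→ q1
Partition-refinement fixed point:
  B0 = {p0, p1, q0, q1}
p0 ∈ B0, q0 ∈ B0 → same block

bisimilar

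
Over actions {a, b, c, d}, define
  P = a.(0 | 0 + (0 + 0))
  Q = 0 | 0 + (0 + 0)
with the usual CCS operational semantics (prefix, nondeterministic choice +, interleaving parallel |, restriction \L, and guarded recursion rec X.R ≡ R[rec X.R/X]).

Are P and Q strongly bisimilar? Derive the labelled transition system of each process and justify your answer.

LTS(P): 2 reachable states
  s0 = a.(0 | 0 + (0 + 0)) :: -a-> s1
  s1 = 0 | 0 + (0 + 0) :: (no moves)
LTS(Q): 1 reachable states
  t0 = 0 | 0 + (0 + 0) :: (no moves)
Coarsest stable partition (strong bisimilarity classes):
  B0 = {s0}
  B1 = {s1, t0}
s0 ∈ B0, t0 ∈ B1 → different blocks

not bisimilar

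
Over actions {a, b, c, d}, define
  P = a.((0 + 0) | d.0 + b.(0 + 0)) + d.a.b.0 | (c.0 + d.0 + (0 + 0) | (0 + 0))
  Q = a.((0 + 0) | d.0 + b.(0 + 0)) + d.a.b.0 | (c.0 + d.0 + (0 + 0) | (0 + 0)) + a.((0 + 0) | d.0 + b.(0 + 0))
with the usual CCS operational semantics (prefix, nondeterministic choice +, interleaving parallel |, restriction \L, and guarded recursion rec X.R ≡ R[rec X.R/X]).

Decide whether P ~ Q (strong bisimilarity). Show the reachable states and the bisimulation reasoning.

P's transition system — 11 states:
  m0 = a.((0 + 0) | d.0 + b.(0 + 0)) + d.a.b.0 | (c.0 + d.0 + (0 + 0) | (0 + 0)) ⊢ -a-> m1, -c-> m2, -d-> m2, -d-> m3
  m1 = (0 + 0) | d.0 + b.(0 + 0) ⊢ -b-> m4, -d-> m5
  m2 = d.a.b.0 | 0 ⊢ -d-> m6
  m3 = a.b.0 | (c.0 + d.0 + (0 + 0) | (0 + 0)) ⊢ -a-> m7, -c-> m6, -d-> m6
  m4 = 0 + 0 ⊢ ·
  m5 = (0 + 0) | 0 ⊢ ·
  m6 = a.b.0 | 0 ⊢ -a-> m8
  m7 = b.0 | (c.0 + d.0 + (0 + 0) | (0 + 0)) ⊢ -b-> m9, -c-> m8, -d-> m8
  m8 = b.0 | 0 ⊢ -b-> m10
  m9 = 0 | (c.0 + d.0 + (0 + 0) | (0 + 0)) ⊢ -c-> m10, -d-> m10
  m10 = 0 | 0 ⊢ ·
Q's transition system — 11 states:
  n0 = a.((0 + 0) | d.0 + b.(0 + 0)) + d.a.b.0 | (c.0 + d.0 + (0 + 0) | (0 + 0)) + a.((0 + 0) | d.0 + b.(0 + 0)) ⊢ -a-> n1, -c-> n2, -d-> n2, -d-> n3
  n1 = (0 + 0) | d.0 + b.(0 + 0) ⊢ -b-> n4, -d-> n5
  n2 = d.a.b.0 | 0 ⊢ -d-> n6
  n3 = a.b.0 | (c.0 + d.0 + (0 + 0) | (0 + 0)) ⊢ -a-> n7, -c-> n6, -d-> n6
  n4 = 0 + 0 ⊢ ·
  n5 = (0 + 0) | 0 ⊢ ·
  n6 = a.b.0 | 0 ⊢ -a-> n8
  n7 = b.0 | (c.0 + d.0 + (0 + 0) | (0 + 0)) ⊢ -b-> n9, -c-> n8, -d-> n8
  n8 = b.0 | 0 ⊢ -b-> n10
  n9 = 0 | (c.0 + d.0 + (0 + 0) | (0 + 0)) ⊢ -c-> n10, -d-> n10
  n10 = 0 | 0 ⊢ ·
Bisimilarity quotient blocks:
  B0 = {m0, n0}
  B1 = {m1, n1}
  B2 = {m10, m4, m5, n10, n4, n5}
  B3 = {m2, n2}
  B4 = {m6, n6}
  B5 = {m8, n8}
  B6 = {m3, n3}
  B7 = {m7, n7}
  B8 = {m9, n9}
m0 ∈ B0, n0 ∈ B0 → same block

bisimilar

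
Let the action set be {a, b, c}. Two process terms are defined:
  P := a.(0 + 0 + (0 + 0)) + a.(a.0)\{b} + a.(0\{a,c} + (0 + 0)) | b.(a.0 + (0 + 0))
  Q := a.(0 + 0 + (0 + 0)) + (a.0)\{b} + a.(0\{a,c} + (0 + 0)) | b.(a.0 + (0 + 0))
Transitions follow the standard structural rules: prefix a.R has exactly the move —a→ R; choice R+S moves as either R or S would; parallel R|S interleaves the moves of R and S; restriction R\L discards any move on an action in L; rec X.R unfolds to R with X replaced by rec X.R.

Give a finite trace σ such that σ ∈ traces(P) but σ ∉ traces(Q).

LTS(P): 9 reachable states
  p0 = a.(0 + 0 + (0 + 0)) + a.(a.0)\{b} + a.(0\{a,c} + (0 + 0)) | b.(a.0 + (0 + 0)) has moves ··a··> p1, ··a··> p2, ··a··> p3, ··b··> p4
  p1 = (0\{a,c} + (0 + 0)) | b.(a.0 + (0 + 0)) has moves ··b··> p5
  p2 = (a.0)\{b} has moves ··a··> p6
  p3 = 0 + 0 + (0 + 0) has moves (no moves)
  p4 = a.(0\{a,c} + (0 + 0)) | (a.0 + (0 + 0)) has moves ··a··> p5, ··a··> p7
  p5 = (0\{a,c} + (0 + 0)) | (a.0 + (0 + 0)) has moves ··a··> p8
  p6 = 0\{b} has moves (no moves)
  p7 = a.(0\{a,c} + (0 + 0)) | 0 has moves ··a··> p8
  p8 = (0\{a,c} + (0 + 0)) | 0 has moves (no moves)
LTS(Q): 8 reachable states
  q0 = a.(0 + 0 + (0 + 0)) + (a.0)\{b} + a.(0\{a,c} + (0 + 0)) | b.(a.0 + (0 + 0)) has moves ··a··> q1, ··a··> q2, ··a··> q3, ··b··> q4
  q1 = (0\{a,c} + (0 + 0)) | b.(a.0 + (0 + 0)) has moves ··b··> q5
  q2 = 0 + 0 + (0 + 0) has moves (no moves)
  q3 = 0\{b} has moves (no moves)
  q4 = a.(0\{a,c} + (0 + 0)) | (a.0 + (0 + 0)) has moves ··a··> q5, ··a··> q6
  q5 = (0\{a,c} + (0 + 0)) | (a.0 + (0 + 0)) has moves ··a··> q7
  q6 = a.(0\{a,c} + (0 + 0)) | 0 has moves ··a··> q7
  q7 = (0\{a,c} + (0 + 0)) | 0 has moves (no moves)
Run σ = ⟨aa⟩ on P: start {p0}
  step 1 (a): {p1, p2, p3}
  step 2 (a): {p6}
  P completes σ.
Run σ = ⟨aa⟩ on Q: start {q0}
  step 1 (a): {q1, q2, q3}
  step 2 (a): no successor for Q

aa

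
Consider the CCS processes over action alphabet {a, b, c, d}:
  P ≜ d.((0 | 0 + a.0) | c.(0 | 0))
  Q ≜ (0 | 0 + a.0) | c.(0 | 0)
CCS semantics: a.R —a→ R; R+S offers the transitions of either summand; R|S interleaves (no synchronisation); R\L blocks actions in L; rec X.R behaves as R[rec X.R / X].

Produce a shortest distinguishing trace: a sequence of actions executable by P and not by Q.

d

LTS(P): 5 reachable states
  m0 = d.((0 | 0 + a.0) | c.(0 | 0)) ⊢ --d--▸ m1
  m1 = (0 | 0 + a.0) | c.(0 | 0) ⊢ --a--▸ m2, --c--▸ m3
  m2 = 0 | c.(0 | 0) ⊢ --c--▸ m4
  m3 = (0 | 0 + a.0) | (0 | 0) ⊢ --a--▸ m4
  m4 = 0 | (0 | 0) ⊢ ∅
LTS(Q): 4 reachable states
  n0 = (0 | 0 + a.0) | c.(0 | 0) ⊢ --a--▸ n1, --c--▸ n2
  n1 = 0 | c.(0 | 0) ⊢ --c--▸ n3
  n2 = (0 | 0 + a.0) | (0 | 0) ⊢ --a--▸ n3
  n3 = 0 | (0 | 0) ⊢ ∅
Run σ = ⟨d⟩ on P: start {m0}
  step 1 (d): {m1}
  — P admits the full trace.
Run σ = ⟨d⟩ on Q: start {n0}
  step 1 (d): ∅  — Q cannot continue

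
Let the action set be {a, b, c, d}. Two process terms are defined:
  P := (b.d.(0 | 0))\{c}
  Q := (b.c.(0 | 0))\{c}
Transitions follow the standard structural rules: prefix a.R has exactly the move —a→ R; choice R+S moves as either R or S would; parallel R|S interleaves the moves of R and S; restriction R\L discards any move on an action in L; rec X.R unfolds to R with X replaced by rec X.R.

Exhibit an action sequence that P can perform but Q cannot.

P's transition system — 3 states:
  p0 = (b.d.(0 | 0))\{c} :: =b=> p1
  p1 = (d.(0 | 0))\{c} :: =d=> p2
  p2 = (0 | 0)\{c} :: deadlocked
Q's transition system — 2 states:
  q0 = (b.c.(0 | 0))\{c} :: =b=> q1
  q1 = (c.(0 | 0))\{c} :: deadlocked
Trace ⟨bd⟩ through P, begin at {p0}:
  step 1 (b): {p1}
  step 2 (d): {p2}
  ✓ P
Trace ⟨bd⟩ through Q, begin at {q0}:
  step 1 (b): {q1}
  step 2 (d): ∅ (Q stuck)

bd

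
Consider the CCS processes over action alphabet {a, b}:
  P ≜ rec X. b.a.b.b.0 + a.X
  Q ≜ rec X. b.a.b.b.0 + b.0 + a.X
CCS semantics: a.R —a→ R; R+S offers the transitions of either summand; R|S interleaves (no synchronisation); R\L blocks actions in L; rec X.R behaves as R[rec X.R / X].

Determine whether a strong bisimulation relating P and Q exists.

P's transition system — 5 states:
  p0 = rec X. b.a.b.b.0 + a.X :: =a=> p0, =b=> p1
  p1 = a.b.b.0 :: =a=> p2
  p2 = b.b.0 :: =b=> p3
  p3 = b.0 :: =b=> p4
  p4 = 0 :: ∅
Q's transition system — 5 states:
  q0 = rec X. b.a.b.b.0 + b.0 + a.X :: =a=> q0, =b=> q1, =b=> q2
  q1 = 0 :: ∅
  q2 = a.b.b.0 :: =a=> q3
  q3 = b.b.0 :: =b=> q4
  q4 = b.0 :: =b=> q1
Coarsest stable partition (strong bisimilarity classes):
  B0 = {p0}
  B1 = {p1, q2}
  B2 = {p2, q3}
  B3 = {p3, q4}
  B4 = {p4, q1}
  B5 = {q0}
p0 ∈ B0, q0 ∈ B5 → different blocks

P ≁ Q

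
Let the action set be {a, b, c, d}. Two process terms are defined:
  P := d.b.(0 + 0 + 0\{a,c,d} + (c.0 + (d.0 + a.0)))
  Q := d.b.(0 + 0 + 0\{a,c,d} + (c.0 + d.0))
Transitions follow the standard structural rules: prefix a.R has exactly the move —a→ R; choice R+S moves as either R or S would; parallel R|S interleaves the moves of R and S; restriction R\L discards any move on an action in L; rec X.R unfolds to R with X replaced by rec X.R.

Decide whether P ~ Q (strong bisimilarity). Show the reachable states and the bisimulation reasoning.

P's transition system — 4 states:
  u0 = d.b.(0 + 0 + 0\{a,c,d} + (c.0 + (d.0 + a.0))) → ··d··> u1
  u1 = b.(0 + 0 + 0\{a,c,d} + (c.0 + (d.0 + a.0))) → ··b··> u2
  u2 = 0 + 0 + 0\{a,c,d} + (c.0 + (d.0 + a.0)) → ··a··> u3, ··c··> u3, ··d··> u3
  u3 = 0 → ·
Q's transition system — 4 states:
  v0 = d.b.(0 + 0 + 0\{a,c,d} + (c.0 + d.0)) → ··d··> v1
  v1 = b.(0 + 0 + 0\{a,c,d} + (c.0 + d.0)) → ··b··> v2
  v2 = 0 + 0 + 0\{a,c,d} + (c.0 + d.0) → ··c··> v3, ··d··> v3
  v3 = 0 → ·
Bisimilarity quotient blocks:
  B0 = {u0}
  B1 = {u1}
  B2 = {u2}
  B3 = {u3, v3}
  B4 = {v0}
  B5 = {v1}
  B6 = {v2}
u0 ∈ B0, v0 ∈ B4 → different blocks

not bisimilar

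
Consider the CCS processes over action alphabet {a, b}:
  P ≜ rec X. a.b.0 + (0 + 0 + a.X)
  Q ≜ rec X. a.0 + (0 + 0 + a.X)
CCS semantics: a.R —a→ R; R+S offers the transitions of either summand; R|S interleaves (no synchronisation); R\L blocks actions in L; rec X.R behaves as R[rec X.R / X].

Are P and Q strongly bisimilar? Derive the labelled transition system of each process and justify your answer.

NO

P's transition system — 3 states:
  s0 = rec X. a.b.0 + (0 + 0 + a.X) → =a=> s0, =a=> s1
  s1 = b.0 → =b=> s2
  s2 = 0 → stopped
Q's transition system — 2 states:
  t0 = rec X. a.0 + (0 + 0 + a.X) → =a=> t0, =a=> t1
  t1 = 0 → stopped
Partition-refinement fixed point:
  B0 = {s0}
  B1 = {s1}
  B2 = {s2, t1}
  B3 = {t0}
s0 ∈ B0, t0 ∈ B3 → different blocks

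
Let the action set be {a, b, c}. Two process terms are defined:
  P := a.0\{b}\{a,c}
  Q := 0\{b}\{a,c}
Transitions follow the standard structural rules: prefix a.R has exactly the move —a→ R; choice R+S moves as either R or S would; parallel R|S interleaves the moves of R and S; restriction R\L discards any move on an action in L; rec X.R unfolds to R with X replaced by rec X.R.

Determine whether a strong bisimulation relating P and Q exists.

NO

Reachable graph of P (2 states):
  s0 = a.0\{b}\{a,c} :: --a--▸ s1
  s1 = 0\{b}\{a,c} :: stopped
Reachable graph of Q (1 states):
  t0 = 0\{b}\{a,c} :: stopped
Bisimilarity quotient blocks:
  B0 = {s0}
  B1 = {s1, t0}
s0 ∈ B0, t0 ∈ B1 → different blocks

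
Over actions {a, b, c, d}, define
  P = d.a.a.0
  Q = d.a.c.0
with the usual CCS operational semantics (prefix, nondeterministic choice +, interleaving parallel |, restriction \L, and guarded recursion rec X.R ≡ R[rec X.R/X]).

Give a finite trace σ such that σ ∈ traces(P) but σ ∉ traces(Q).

daa

Reachable graph of P (4 states):
  p0 = d.a.a.0 → --d--▸ p1
  p1 = a.a.0 → --a--▸ p2
  p2 = a.0 → --a--▸ p3
  p3 = 0 → (no moves)
Reachable graph of Q (4 states):
  q0 = d.a.c.0 → --d--▸ q1
  q1 = a.c.0 → --a--▸ q2
  q2 = c.0 → --c--▸ q3
  q3 = 0 → (no moves)
Executing daa from P (initial set {p0}):
  after d @ step 1: {p1}
  after a @ step 2: {p2}
  after a @ step 3: {p3}
  P completes σ.
Executing daa from Q (initial set {q0}):
  after d @ step 1: {q1}
  after a @ step 2: {q2}
  after a @ step 3: no successor for Q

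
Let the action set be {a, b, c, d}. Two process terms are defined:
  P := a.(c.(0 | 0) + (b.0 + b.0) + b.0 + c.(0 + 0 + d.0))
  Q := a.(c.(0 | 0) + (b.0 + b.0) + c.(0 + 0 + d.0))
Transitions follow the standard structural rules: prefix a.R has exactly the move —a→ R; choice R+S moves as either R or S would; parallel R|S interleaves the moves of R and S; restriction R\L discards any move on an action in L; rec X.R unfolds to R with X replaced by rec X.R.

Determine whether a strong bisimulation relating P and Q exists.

LTS(P): 5 reachable states
  m0 = a.(c.(0 | 0) + (b.0 + b.0) + b.0 + c.(0 + 0 + d.0)) ⊢ =a=> m1
  m1 = c.(0 | 0) + (b.0 + b.0) + b.0 + c.(0 + 0 + d.0) ⊢ =b=> m2, =c=> m3, =c=> m4
  m2 = 0 ⊢ ·
  m3 = 0 + 0 + d.0 ⊢ =d=> m2
  m4 = 0 | 0 ⊢ ·
LTS(Q): 5 reachable states
  n0 = a.(c.(0 | 0) + (b.0 + b.0) + c.(0 + 0 + d.0)) ⊢ =a=> n1
  n1 = c.(0 | 0) + (b.0 + b.0) + c.(0 + 0 + d.0) ⊢ =b=> n2, =c=> n3, =c=> n4
  n2 = 0 ⊢ ·
  n3 = 0 + 0 + d.0 ⊢ =d=> n2
  n4 = 0 | 0 ⊢ ·
Bisimilarity quotient blocks:
  B0 = {m0, n0}
  B1 = {m1, n1}
  B2 = {m2, m4, n2, n4}
  B3 = {m3, n3}
m0 ∈ B0, n0 ∈ B0 → same block

P ~ Q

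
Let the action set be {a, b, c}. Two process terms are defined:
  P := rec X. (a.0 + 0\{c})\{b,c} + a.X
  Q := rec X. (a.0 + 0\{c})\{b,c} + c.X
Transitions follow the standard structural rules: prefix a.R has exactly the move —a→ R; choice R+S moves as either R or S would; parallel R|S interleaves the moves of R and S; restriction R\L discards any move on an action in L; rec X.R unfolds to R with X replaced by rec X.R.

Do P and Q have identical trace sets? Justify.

trace-distinct — witness ⟨aa⟩

LTS(P): 2 reachable states
  m0 = rec X. (a.0 + 0\{c})\{b,c} + a.X → ··a··> m0, ··a··> m1
  m1 = 0\{b,c} → ·
LTS(Q): 2 reachable states
  n0 = rec X. (a.0 + 0\{c})\{b,c} + c.X → ··a··> n1, ··c··> n0
  n1 = 0\{b,c} → ·
Trace ⟨aa⟩ through P, begin at {m0}:
  [1] a ⇒ {m0, m1}
  [2] a ⇒ {m0, m1}
  P completes σ.
Trace ⟨aa⟩ through Q, begin at {n0}:
  [1] a ⇒ {n1}
  [2] a ⇒ no successor for Q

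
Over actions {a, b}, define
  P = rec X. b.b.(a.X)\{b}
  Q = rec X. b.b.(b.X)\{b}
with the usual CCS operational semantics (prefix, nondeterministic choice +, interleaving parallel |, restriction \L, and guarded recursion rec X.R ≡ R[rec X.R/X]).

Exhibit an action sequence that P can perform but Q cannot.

bba

Reachable graph of P (4 states):
  m0 = rec X. b.b.(a.X)\{b} | ··b··> m1
  m1 = b.(a.(rec X. b.b.(a.X)\{b}))\{b} | ··b··> m2
  m2 = (a.(rec X. b.b.(a.X)\{b}))\{b} | ··a··> m3
  m3 = (rec X. b.b.(a.X)\{b})\{b} | deadlocked
Reachable graph of Q (3 states):
  n0 = rec X. b.b.(b.X)\{b} | ··b··> n1
  n1 = b.(b.(rec X. b.b.(b.X)\{b}))\{b} | ··b··> n2
  n2 = (b.(rec X. b.b.(b.X)\{b}))\{b} | deadlocked
Executing bba from P (initial set {m0}):
  after b @ step 1: {m1}
  after b @ step 2: {m2}
  after a @ step 3: {m3}
  — P admits the full trace.
Executing bba from Q (initial set {n0}):
  after b @ step 1: {n1}
  after b @ step 2: {n2}
  after a @ step 3: ∅  — Q cannot continue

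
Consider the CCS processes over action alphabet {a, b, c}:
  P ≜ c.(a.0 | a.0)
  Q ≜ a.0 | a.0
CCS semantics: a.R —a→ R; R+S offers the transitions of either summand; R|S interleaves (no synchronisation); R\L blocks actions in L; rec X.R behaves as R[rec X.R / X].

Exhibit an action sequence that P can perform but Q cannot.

LTS(P): 5 reachable states
  u0 = c.(a.0 | a.0) has moves =c=> u1
  u1 = a.0 | a.0 has moves =a=> u2, =a=> u3
  u2 = 0 | a.0 has moves =a=> u4
  u3 = a.0 | 0 has moves =a=> u4
  u4 = 0 | 0 has moves ·
LTS(Q): 4 reachable states
  v0 = a.0 | a.0 has moves =a=> v1, =a=> v2
  v1 = 0 | a.0 has moves =a=> v3
  v2 = a.0 | 0 has moves =a=> v3
  v3 = 0 | 0 has moves ·
Trace ⟨c⟩ through P, begin at {u0}:
  step 1 (c): {u1}
  P completes σ.
Trace ⟨c⟩ through Q, begin at {v0}:
  step 1 (c): ∅ (Q stuck)

c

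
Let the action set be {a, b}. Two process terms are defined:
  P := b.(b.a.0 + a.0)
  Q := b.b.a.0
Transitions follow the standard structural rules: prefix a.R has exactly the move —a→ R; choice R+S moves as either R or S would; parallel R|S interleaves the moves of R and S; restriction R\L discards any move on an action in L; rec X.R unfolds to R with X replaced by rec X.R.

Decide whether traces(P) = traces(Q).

Reachable graph of P (4 states):
  s0 = b.(b.a.0 + a.0) :: --b--▸ s1
  s1 = b.a.0 + a.0 :: --a--▸ s2, --b--▸ s3
  s2 = 0 :: deadlocked
  s3 = a.0 :: --a--▸ s2
Reachable graph of Q (4 states):
  t0 = b.b.a.0 :: --b--▸ t1
  t1 = b.a.0 :: --b--▸ t2
  t2 = a.0 :: --a--▸ t3
  t3 = 0 :: deadlocked
Trace ⟨ba⟩ through P, begin at {s0}:
  step 1 (b): {s1}
  step 2 (a): {s2}
  ✓ P
Trace ⟨ba⟩ through Q, begin at {t0}:
  step 1 (b): {t1}
  step 2 (a): ∅  — Q cannot continue

trace-distinct — witness ⟨ba⟩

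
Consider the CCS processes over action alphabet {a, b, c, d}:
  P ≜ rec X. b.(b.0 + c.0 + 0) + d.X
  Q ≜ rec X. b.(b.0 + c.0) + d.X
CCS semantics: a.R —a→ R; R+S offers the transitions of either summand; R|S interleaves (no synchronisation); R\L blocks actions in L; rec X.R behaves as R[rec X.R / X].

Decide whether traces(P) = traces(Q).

P's transition system — 3 states:
  m0 = rec X. b.(b.0 + c.0 + 0) + d.X has moves =b=> m1, =d=> m0
  m1 = b.0 + c.0 + 0 has moves =b=> m2, =c=> m2
  m2 = 0 has moves ·
Q's transition system — 3 states:
  n0 = rec X. b.(b.0 + c.0) + d.X has moves =b=> n1, =d=> n0
  n1 = b.0 + c.0 has moves =b=> n2, =c=> n2
  n2 = 0 has moves ·
Bisimilarity quotient blocks:
  B0 = {m0, n0}
  B1 = {m1, n1}
  B2 = {m2, n2}
m0 ∈ B0, n0 ∈ B0 → same block
Bisimilar ⇒ trace-equivalent.

YES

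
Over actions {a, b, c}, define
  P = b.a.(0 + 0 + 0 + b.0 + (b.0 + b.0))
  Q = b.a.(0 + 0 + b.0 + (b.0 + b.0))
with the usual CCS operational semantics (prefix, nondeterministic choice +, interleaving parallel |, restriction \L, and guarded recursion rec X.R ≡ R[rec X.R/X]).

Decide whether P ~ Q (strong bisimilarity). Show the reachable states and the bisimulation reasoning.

Reachable graph of P (4 states):
  p0 = b.a.(0 + 0 + 0 + b.0 + (b.0 + b.0)) ⊢ -b-> p1
  p1 = a.(0 + 0 + 0 + b.0 + (b.0 + b.0)) ⊢ -a-> p2
  p2 = 0 + 0 + 0 + b.0 + (b.0 + b.0) ⊢ -b-> p3
  p3 = 0 ⊢ ∅
Reachable graph of Q (4 states):
  q0 = b.a.(0 + 0 + b.0 + (b.0 + b.0)) ⊢ -b-> q1
  q1 = a.(0 + 0 + b.0 + (b.0 + b.0)) ⊢ -a-> q2
  q2 = 0 + 0 + b.0 + (b.0 + b.0) ⊢ -b-> q3
  q3 = 0 ⊢ ∅
Partition-refinement fixed point:
  B0 = {p0, q0}
  B1 = {p1, q1}
  B2 = {p2, q2}
  B3 = {p3, q3}
p0 ∈ B0, q0 ∈ B0 → same block

bisimilar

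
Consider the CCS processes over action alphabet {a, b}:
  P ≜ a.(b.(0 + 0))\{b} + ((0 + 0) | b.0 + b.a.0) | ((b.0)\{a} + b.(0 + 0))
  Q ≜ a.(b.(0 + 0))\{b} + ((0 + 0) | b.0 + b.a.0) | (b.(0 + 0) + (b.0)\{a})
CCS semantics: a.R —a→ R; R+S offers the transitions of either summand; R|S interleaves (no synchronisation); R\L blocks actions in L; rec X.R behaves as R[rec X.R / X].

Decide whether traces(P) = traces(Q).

trace-equivalent

Reachable graph of P (13 states):
  m0 = a.(b.(0 + 0))\{b} + ((0 + 0) | b.0 + b.a.0) | ((b.0)\{a} + b.(0 + 0)) has moves -a-> m1, -b-> m2, -b-> m3, -b-> m4, -b-> m5
  m1 = (b.(0 + 0))\{b} has moves (no moves)
  m2 = ((0 + 0) | b.0 + b.a.0) | (0 + 0) has moves -b-> m6, -b-> m7
  m3 = ((0 + 0) | b.0 + b.a.0) | 0\{a} has moves -b-> m8, -b-> m9
  m4 = (0 + 0) | 0 | ((b.0)\{a} + b.(0 + 0)) has moves -b-> m6, -b-> m8
  m5 = a.0 | ((b.0)\{a} + b.(0 + 0)) has moves -a-> m10, -b-> m7, -b-> m9
  m6 = (0 + 0) | 0 | (0 + 0) has moves (no moves)
  m7 = a.0 | (0 + 0) has moves -a-> m11
  m8 = (0 + 0) | 0 | 0\{a} has moves (no moves)
  m9 = a.0 | 0\{a} has moves -a-> m12
  m10 = 0 | ((b.0)\{a} + b.(0 + 0)) has moves -b-> m11, -b-> m12
  m11 = 0 | (0 + 0) has moves (no moves)
  m12 = 0 | 0\{a} has moves (no moves)
Reachable graph of Q (13 states):
  n0 = a.(b.(0 + 0))\{b} + ((0 + 0) | b.0 + b.a.0) | (b.(0 + 0) + (b.0)\{a}) has moves -a-> n1, -b-> n2, -b-> n3, -b-> n4, -b-> n5
  n1 = (b.(0 + 0))\{b} has moves (no moves)
  n2 = ((0 + 0) | b.0 + b.a.0) | (0 + 0) has moves -b-> n6, -b-> n7
  n3 = ((0 + 0) | b.0 + b.a.0) | 0\{a} has moves -b-> n8, -b-> n9
  n4 = (0 + 0) | 0 | (b.(0 + 0) + (b.0)\{a}) has moves -b-> n6, -b-> n8
  n5 = a.0 | (b.(0 + 0) + (b.0)\{a}) has moves -a-> n10, -b-> n7, -b-> n9
  n6 = (0 + 0) | 0 | (0 + 0) has moves (no moves)
  n7 = a.0 | (0 + 0) has moves -a-> n11
  n8 = (0 + 0) | 0 | 0\{a} has moves (no moves)
  n9 = a.0 | 0\{a} has moves -a-> n12
  n10 = 0 | (b.(0 + 0) + (b.0)\{a}) has moves -b-> n11, -b-> n12
  n11 = 0 | (0 + 0) has moves (no moves)
  n12 = 0 | 0\{a} has moves (no moves)
Bisimilarity quotient blocks:
  B0 = {m0, n0}
  B1 = {m1, m11, m12, m6, m8, n1, n11, n12, n6, n8}
  B2 = {m2, m3, n2, n3}
  B3 = {m7, m9, n7, n9}
  B4 = {m5, n5}
  B5 = {m10, m4, n10, n4}
m0 ∈ B0, n0 ∈ B0 → same block
Bisimilar ⇒ trace-equivalent.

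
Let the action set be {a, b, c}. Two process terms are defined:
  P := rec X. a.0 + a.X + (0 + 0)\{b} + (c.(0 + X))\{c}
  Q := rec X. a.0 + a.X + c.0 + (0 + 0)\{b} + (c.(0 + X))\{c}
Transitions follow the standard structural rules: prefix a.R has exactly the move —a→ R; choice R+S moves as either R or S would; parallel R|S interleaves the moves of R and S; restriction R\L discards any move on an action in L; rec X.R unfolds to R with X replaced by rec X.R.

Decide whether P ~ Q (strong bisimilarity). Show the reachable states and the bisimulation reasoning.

NO

Reachable graph of P (2 states):
  p0 = rec X. a.0 + a.X + (0 + 0)\{b} + (c.(0 + X))\{c} → -a-> p0, -a-> p1
  p1 = 0 → stopped
Reachable graph of Q (2 states):
  q0 = rec X. a.0 + a.X + c.0 + (0 + 0)\{b} + (c.(0 + X))\{c} → -a-> q0, -a-> q1, -c-> q1
  q1 = 0 → stopped
Coarsest stable partition (strong bisimilarity classes):
  B0 = {p0}
  B1 = {p1, q1}
  B2 = {q0}
p0 ∈ B0, q0 ∈ B2 → different blocks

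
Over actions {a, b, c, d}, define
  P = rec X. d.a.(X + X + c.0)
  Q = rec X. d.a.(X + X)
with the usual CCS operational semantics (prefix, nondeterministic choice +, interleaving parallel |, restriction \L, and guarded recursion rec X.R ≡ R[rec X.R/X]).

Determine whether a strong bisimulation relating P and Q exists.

not bisimilar

LTS(P): 4 reachable states
  u0 = rec X. d.a.(X + X + c.0) → —d→ u1
  u1 = a.((rec X. d.a.(X + X + c.0)) + (rec X. d.a.(X + X + c.0)) + c.0) → —a→ u2
  u2 = (rec X. d.a.(X + X + c.0)) + (rec X. d.a.(X + X + c.0)) + c.0 → —c→ u3, —d→ u1
  u3 = 0 → deadlocked
LTS(Q): 3 reachable states
  v0 = rec X. d.a.(X + X) → —d→ v1
  v1 = a.((rec X. d.a.(X + X)) + (rec X. d.a.(X + X))) → —a→ v2
  v2 = (rec X. d.a.(X + X)) + (rec X. d.a.(X + X)) → —d→ v1
Partition-refinement fixed point:
  B0 = {u0}
  B1 = {u1}
  B2 = {u2}
  B3 = {u3}
  B4 = {v0, v2}
  B5 = {v1}
u0 ∈ B0, v0 ∈ B4 → different blocks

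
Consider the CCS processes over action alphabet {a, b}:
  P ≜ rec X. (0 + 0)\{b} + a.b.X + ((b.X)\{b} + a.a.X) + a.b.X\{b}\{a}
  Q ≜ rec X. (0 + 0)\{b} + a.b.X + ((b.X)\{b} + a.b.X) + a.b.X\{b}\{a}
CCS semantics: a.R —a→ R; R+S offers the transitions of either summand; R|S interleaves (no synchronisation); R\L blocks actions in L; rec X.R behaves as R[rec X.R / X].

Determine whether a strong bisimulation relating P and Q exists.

not bisimilar

P's transition system — 5 states:
  u0 = rec X. (0 + 0)\{b} + a.b.X + ((b.X)\{b} + a.a.X) + a.b.X\{b}\{a} | =a=> u1, =a=> u2, =a=> u3
  u1 = a.(rec X. (0 + 0)\{b} + a.b.X + ((b.X)\{b} + a.a.X) + a.b.X\{b}\{a}) | =a=> u0
  u2 = b.(rec X. (0 + 0)\{b} + a.b.X + ((b.X)\{b} + a.a.X) + a.b.X\{b}\{a}) | =b=> u0
  u3 = b.(rec X. (0 + 0)\{b} + a.b.X + ((b.X)\{b} + a.a.X) + a.b.X\{b}\{a})\{b}\{a} | =b=> u4
  u4 = (rec X. (0 + 0)\{b} + a.b.X + ((b.X)\{b} + a.a.X) + a.b.X\{b}\{a})\{b}\{a} | stopped
Q's transition system — 4 states:
  v0 = rec X. (0 + 0)\{b} + a.b.X + ((b.X)\{b} + a.b.X) + a.b.X\{b}\{a} | =a=> v1, =a=> v2
  v1 = b.(rec X. (0 + 0)\{b} + a.b.X + ((b.X)\{b} + a.b.X) + a.b.X\{b}\{a}) | =b=> v0
  v2 = b.(rec X. (0 + 0)\{b} + a.b.X + ((b.X)\{b} + a.b.X) + a.b.X\{b}\{a})\{b}\{a} | =b=> v3
  v3 = (rec X. (0 + 0)\{b} + a.b.X + ((b.X)\{b} + a.b.X) + a.b.X\{b}\{a})\{b}\{a} | stopped
Partition-refinement fixed point:
  B0 = {u0}
  B1 = {u2}
  B2 = {u3, v2}
  B3 = {u4, v3}
  B4 = {u1}
  B5 = {v0}
  B6 = {v1}
u0 ∈ B0, v0 ∈ B5 → different blocks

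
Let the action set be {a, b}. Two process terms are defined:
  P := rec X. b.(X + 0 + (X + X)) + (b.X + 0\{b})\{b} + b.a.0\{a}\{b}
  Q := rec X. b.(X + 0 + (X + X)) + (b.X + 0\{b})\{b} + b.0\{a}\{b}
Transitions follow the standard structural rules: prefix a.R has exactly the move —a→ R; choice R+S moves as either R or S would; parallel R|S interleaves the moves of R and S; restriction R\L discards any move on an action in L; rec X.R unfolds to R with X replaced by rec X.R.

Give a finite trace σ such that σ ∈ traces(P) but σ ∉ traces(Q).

P's transition system — 4 states:
  s0 = rec X. b.(X + 0 + (X + X)) + (b.X + 0\{b})\{b} + b.a.0\{a}\{b} :: ··b··> s1, ··b··> s2
  s1 = (rec X. b.(X + 0 + (X + X)) + (b.X + 0\{b})\{b} + b.a.0\{a}\{b}) + 0 + ((rec X. b.(X + 0 + (X + X)) + (b.X + 0\{b})\{b} + b.a.0\{a}\{b}) + (rec X. b.(X + 0 + (X + X)) + (b.X + 0\{b})\{b} + b.a.0\{a}\{b})) :: ··b··> s1, ··b··> s2
  s2 = a.0\{a}\{b} :: ··a··> s3
  s3 = 0\{a}\{b} :: ·
Q's transition system — 3 states:
  t0 = rec X. b.(X + 0 + (X + X)) + (b.X + 0\{b})\{b} + b.0\{a}\{b} :: ··b··> t1, ··b··> t2
  t1 = (rec X. b.(X + 0 + (X + X)) + (b.X + 0\{b})\{b} + b.0\{a}\{b}) + 0 + ((rec X. b.(X + 0 + (X + X)) + (b.X + 0\{b})\{b} + b.0\{a}\{b}) + (rec X. b.(X + 0 + (X + X)) + (b.X + 0\{b})\{b} + b.0\{a}\{b})) :: ··b··> t1, ··b··> t2
  t2 = 0\{a}\{b} :: ·
Trace ⟨ba⟩ through P, begin at {s0}:
  [1] b ⇒ {s1, s2}
  [2] a ⇒ {s3}
  P completes σ.
Trace ⟨ba⟩ through Q, begin at {t0}:
  [1] b ⇒ {t1, t2}
  [2] a ⇒ no successor for Q

ba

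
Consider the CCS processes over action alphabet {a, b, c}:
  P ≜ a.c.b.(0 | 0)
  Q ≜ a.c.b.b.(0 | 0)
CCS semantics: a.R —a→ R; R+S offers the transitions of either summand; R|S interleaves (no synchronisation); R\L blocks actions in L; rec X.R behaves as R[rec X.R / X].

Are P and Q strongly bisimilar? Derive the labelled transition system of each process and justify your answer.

LTS(P): 4 reachable states
  u0 = a.c.b.(0 | 0) | ··a··> u1
  u1 = c.b.(0 | 0) | ··c··> u2
  u2 = b.(0 | 0) | ··b··> u3
  u3 = 0 | 0 | (no moves)
LTS(Q): 5 reachable states
  v0 = a.c.b.b.(0 | 0) | ··a··> v1
  v1 = c.b.b.(0 | 0) | ··c··> v2
  v2 = b.b.(0 | 0) | ··b··> v3
  v3 = b.(0 | 0) | ··b··> v4
  v4 = 0 | 0 | (no moves)
Bisimilarity quotient blocks:
  B0 = {u0}
  B1 = {u1}
  B2 = {u2, v3}
  B3 = {u3, v4}
  B4 = {v0}
  B5 = {v1}
  B6 = {v2}
u0 ∈ B0, v0 ∈ B4 → different blocks

NO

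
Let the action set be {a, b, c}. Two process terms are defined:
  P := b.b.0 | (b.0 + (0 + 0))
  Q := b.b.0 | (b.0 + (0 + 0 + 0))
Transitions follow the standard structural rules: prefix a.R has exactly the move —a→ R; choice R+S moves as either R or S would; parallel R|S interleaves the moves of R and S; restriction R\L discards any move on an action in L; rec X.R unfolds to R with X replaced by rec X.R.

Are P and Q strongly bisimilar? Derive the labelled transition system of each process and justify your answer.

LTS(P): 6 reachable states
  p0 = b.b.0 | (b.0 + (0 + 0)) :: --b--▸ p1, --b--▸ p2
  p1 = b.0 | (b.0 + (0 + 0)) :: --b--▸ p3, --b--▸ p4
  p2 = b.b.0 | 0 :: --b--▸ p4
  p3 = 0 | (b.0 + (0 + 0)) :: --b--▸ p5
  p4 = b.0 | 0 :: --b--▸ p5
  p5 = 0 | 0 :: ∅
LTS(Q): 6 reachable states
  q0 = b.b.0 | (b.0 + (0 + 0 + 0)) :: --b--▸ q1, --b--▸ q2
  q1 = b.0 | (b.0 + (0 + 0 + 0)) :: --b--▸ q3, --b--▸ q4
  q2 = b.b.0 | 0 :: --b--▸ q4
  q3 = 0 | (b.0 + (0 + 0 + 0)) :: --b--▸ q5
  q4 = b.0 | 0 :: --b--▸ q5
  q5 = 0 | 0 :: ∅
Bisimilarity quotient blocks:
  B0 = {p0, q0}
  B1 = {p1, p2, q1, q2}
  B2 = {p3, p4, q3, q4}
  B3 = {p5, q5}
p0 ∈ B0, q0 ∈ B0 → same block

P ~ Q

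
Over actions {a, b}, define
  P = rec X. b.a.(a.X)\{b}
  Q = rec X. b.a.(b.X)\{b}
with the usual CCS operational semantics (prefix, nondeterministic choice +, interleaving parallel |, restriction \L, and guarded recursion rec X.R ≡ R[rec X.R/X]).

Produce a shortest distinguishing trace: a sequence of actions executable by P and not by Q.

baa

Reachable graph of P (4 states):
  p0 = rec X. b.a.(a.X)\{b} has moves =b=> p1
  p1 = a.(a.(rec X. b.a.(a.X)\{b}))\{b} has moves =a=> p2
  p2 = (a.(rec X. b.a.(a.X)\{b}))\{b} has moves =a=> p3
  p3 = (rec X. b.a.(a.X)\{b})\{b} has moves deadlocked
Reachable graph of Q (3 states):
  q0 = rec X. b.a.(b.X)\{b} has moves =b=> q1
  q1 = a.(b.(rec X. b.a.(b.X)\{b}))\{b} has moves =a=> q2
  q2 = (b.(rec X. b.a.(b.X)\{b}))\{b} has moves deadlocked
Run σ = ⟨baa⟩ on P: start {p0}
  step 1 (b): {p1}
  step 2 (a): {p2}
  step 3 (a): {p3}
  P completes σ.
Run σ = ⟨baa⟩ on Q: start {q0}
  step 1 (b): {q1}
  step 2 (a): {q2}
  step 3 (a): no successor for Q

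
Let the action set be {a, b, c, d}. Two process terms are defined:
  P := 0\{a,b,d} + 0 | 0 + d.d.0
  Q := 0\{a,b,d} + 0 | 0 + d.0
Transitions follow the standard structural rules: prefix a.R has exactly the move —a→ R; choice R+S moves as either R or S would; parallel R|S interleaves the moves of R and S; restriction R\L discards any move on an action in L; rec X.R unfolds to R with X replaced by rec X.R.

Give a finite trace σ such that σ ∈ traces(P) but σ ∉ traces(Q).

dd

Reachable graph of P (3 states):
  m0 = 0\{a,b,d} + 0 | 0 + d.d.0 → -d-> m1
  m1 = d.0 → -d-> m2
  m2 = 0 → ∅
Reachable graph of Q (2 states):
  n0 = 0\{a,b,d} + 0 | 0 + d.0 → -d-> n1
  n1 = 0 → ∅
Executing dd from P (initial set {m0}):
  after d @ step 1: {m1}
  after d @ step 2: {m2}
  ✓ P
Executing dd from Q (initial set {n0}):
  after d @ step 1: {n1}
  after d @ step 2: ∅  — Q cannot continue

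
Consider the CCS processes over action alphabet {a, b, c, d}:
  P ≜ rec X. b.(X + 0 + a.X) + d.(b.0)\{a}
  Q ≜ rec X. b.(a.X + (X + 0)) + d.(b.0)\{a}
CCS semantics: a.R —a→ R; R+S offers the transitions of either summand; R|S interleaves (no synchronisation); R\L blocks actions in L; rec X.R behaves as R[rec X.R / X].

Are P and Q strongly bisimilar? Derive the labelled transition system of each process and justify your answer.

LTS(P): 4 reachable states
  m0 = rec X. b.(X + 0 + a.X) + d.(b.0)\{a} ⊢ --b--▸ m1, --d--▸ m2
  m1 = (rec X. b.(X + 0 + a.X) + d.(b.0)\{a}) + 0 + a.(rec X. b.(X + 0 + a.X) + d.(b.0)\{a}) ⊢ --a--▸ m0, --b--▸ m1, --d--▸ m2
  m2 = (b.0)\{a} ⊢ --b--▸ m3
  m3 = 0\{a} ⊢ (no moves)
LTS(Q): 4 reachable states
  n0 = rec X. b.(a.X + (X + 0)) + d.(b.0)\{a} ⊢ --b--▸ n1, --d--▸ n2
  n1 = a.(rec X. b.(a.X + (X + 0)) + d.(b.0)\{a}) + ((rec X. b.(a.X + (X + 0)) + d.(b.0)\{a}) + 0) ⊢ --a--▸ n0, --b--▸ n1, --d--▸ n2
  n2 = (b.0)\{a} ⊢ --b--▸ n3
  n3 = 0\{a} ⊢ (no moves)
Bisimilarity quotient blocks:
  B0 = {m0, n0}
  B1 = {m2, n2}
  B2 = {m3, n3}
  B3 = {m1, n1}
m0 ∈ B0, n0 ∈ B0 → same block

P ~ Q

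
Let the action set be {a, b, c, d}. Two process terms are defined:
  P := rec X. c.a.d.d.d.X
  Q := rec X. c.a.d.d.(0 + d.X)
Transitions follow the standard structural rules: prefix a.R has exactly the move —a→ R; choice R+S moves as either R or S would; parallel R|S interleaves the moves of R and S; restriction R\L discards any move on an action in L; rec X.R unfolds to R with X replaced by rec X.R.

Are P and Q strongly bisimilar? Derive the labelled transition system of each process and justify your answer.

P ~ Q

Reachable graph of P (5 states):
  m0 = rec X. c.a.d.d.d.X | —c→ m1
  m1 = a.d.d.d.(rec X. c.a.d.d.d.X) | —a→ m2
  m2 = d.d.d.(rec X. c.a.d.d.d.X) | —d→ m3
  m3 = d.d.(rec X. c.a.d.d.d.X) | —d→ m4
  m4 = d.(rec X. c.a.d.d.d.X) | —d→ m0
Reachable graph of Q (5 states):
  n0 = rec X. c.a.d.d.(0 + d.X) | —c→ n1
  n1 = a.d.d.(0 + d.(rec X. c.a.d.d.(0 + d.X))) | —a→ n2
  n2 = d.d.(0 + d.(rec X. c.a.d.d.(0 + d.X))) | —d→ n3
  n3 = d.(0 + d.(rec X. c.a.d.d.(0 + d.X))) | —d→ n4
  n4 = 0 + d.(rec X. c.a.d.d.(0 + d.X)) | —d→ n0
Coarsest stable partition (strong bisimilarity classes):
  B0 = {m0, n0}
  B1 = {m1, n1}
  B2 = {m2, n2}
  B3 = {m3, n3}
  B4 = {m4, n4}
m0 ∈ B0, n0 ∈ B0 → same block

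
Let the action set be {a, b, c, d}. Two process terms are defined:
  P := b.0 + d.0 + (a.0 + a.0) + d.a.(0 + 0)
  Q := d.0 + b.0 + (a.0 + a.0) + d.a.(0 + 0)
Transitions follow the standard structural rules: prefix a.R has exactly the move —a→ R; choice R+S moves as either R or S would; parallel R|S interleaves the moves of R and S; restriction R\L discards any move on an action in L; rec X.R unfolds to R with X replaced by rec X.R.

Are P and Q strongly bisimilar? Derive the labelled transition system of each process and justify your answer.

YES

P's transition system — 4 states:
  p0 = b.0 + d.0 + (a.0 + a.0) + d.a.(0 + 0) ⊢ --a--▸ p1, --b--▸ p1, --d--▸ p1, --d--▸ p2
  p1 = 0 ⊢ ∅
  p2 = a.(0 + 0) ⊢ --a--▸ p3
  p3 = 0 + 0 ⊢ ∅
Q's transition system — 4 states:
  q0 = d.0 + b.0 + (a.0 + a.0) + d.a.(0 + 0) ⊢ --a--▸ q1, --b--▸ q1, --d--▸ q1, --d--▸ q2
  q1 = 0 ⊢ ∅
  q2 = a.(0 + 0) ⊢ --a--▸ q3
  q3 = 0 + 0 ⊢ ∅
Coarsest stable partition (strong bisimilarity classes):
  B0 = {p0, q0}
  B1 = {p1, p3, q1, q3}
  B2 = {p2, q2}
p0 ∈ B0, q0 ∈ B0 → same block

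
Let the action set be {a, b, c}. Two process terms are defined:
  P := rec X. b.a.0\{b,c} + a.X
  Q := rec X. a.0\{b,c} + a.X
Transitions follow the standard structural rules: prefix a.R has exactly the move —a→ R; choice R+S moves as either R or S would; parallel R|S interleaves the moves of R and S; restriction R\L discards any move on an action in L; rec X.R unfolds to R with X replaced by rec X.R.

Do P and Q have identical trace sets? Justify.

P's transition system — 3 states:
  m0 = rec X. b.a.0\{b,c} + a.X ⊢ --a--▸ m0, --b--▸ m1
  m1 = a.0\{b,c} ⊢ --a--▸ m2
  m2 = 0\{b,c} ⊢ ·
Q's transition system — 2 states:
  n0 = rec X. a.0\{b,c} + a.X ⊢ --a--▸ n0, --a--▸ n1
  n1 = 0\{b,c} ⊢ ·
Run σ = ⟨b⟩ on P: start {m0}
  step 1 (b): {m1}
  P completes σ.
Run σ = ⟨b⟩ on Q: start {n0}
  step 1 (b): ∅  — Q cannot continue

NO — witness ⟨b⟩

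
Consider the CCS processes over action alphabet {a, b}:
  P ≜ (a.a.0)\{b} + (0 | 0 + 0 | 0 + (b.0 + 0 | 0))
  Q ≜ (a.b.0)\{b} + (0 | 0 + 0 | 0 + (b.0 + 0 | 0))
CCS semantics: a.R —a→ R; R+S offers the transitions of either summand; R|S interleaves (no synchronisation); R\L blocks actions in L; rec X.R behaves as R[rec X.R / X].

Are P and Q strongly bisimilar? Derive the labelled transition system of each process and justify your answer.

NO

Reachable graph of P (4 states):
  m0 = (a.a.0)\{b} + (0 | 0 + 0 | 0 + (b.0 + 0 | 0)) has moves ··a··> m1, ··b··> m2
  m1 = (a.0)\{b} has moves ··a··> m3
  m2 = 0 has moves ∅
  m3 = 0\{b} has moves ∅
Reachable graph of Q (3 states):
  n0 = (a.b.0)\{b} + (0 | 0 + 0 | 0 + (b.0 + 0 | 0)) has moves ··a··> n1, ··b··> n2
  n1 = (b.0)\{b} has moves ∅
  n2 = 0 has moves ∅
Coarsest stable partition (strong bisimilarity classes):
  B0 = {m0}
  B1 = {m1}
  B2 = {m2, m3, n1, n2}
  B3 = {n0}
m0 ∈ B0, n0 ∈ B3 → different blocks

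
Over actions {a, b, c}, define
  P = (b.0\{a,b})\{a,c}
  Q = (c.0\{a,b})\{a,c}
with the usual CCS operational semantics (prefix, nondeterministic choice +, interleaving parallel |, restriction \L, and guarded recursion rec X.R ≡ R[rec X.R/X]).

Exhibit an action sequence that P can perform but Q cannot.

LTS(P): 2 reachable states
  u0 = (b.0\{a,b})\{a,c} → —b→ u1
  u1 = 0\{a,b}\{a,c} → stopped
LTS(Q): 1 reachable states
  v0 = (c.0\{a,b})\{a,c} → stopped
Run σ = ⟨b⟩ on P: start {u0}
  [1] b ⇒ {u1}
  P completes σ.
Run σ = ⟨b⟩ on Q: start {v0}
  [1] b ⇒ ∅  — Q cannot continue

b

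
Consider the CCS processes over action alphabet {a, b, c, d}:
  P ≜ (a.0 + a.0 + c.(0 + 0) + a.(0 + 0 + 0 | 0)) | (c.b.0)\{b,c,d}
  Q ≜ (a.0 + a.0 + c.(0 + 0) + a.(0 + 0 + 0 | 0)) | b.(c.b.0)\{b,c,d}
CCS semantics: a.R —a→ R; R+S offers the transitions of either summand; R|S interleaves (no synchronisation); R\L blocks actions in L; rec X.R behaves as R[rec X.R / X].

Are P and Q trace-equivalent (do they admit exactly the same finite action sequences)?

traces(P) ≠ traces(Q) — witness ⟨b⟩

P's transition system — 4 states:
  s0 = (a.0 + a.0 + c.(0 + 0) + a.(0 + 0 + 0 | 0)) | (c.b.0)\{b,c,d} ⊢ =a=> s1, =a=> s2, =c=> s3
  s1 = (0 + 0 + 0 | 0) | (c.b.0)\{b,c,d} ⊢ ∅
  s2 = 0 | (c.b.0)\{b,c,d} ⊢ ∅
  s3 = (0 + 0) | (c.b.0)\{b,c,d} ⊢ ∅
Q's transition system — 8 states:
  t0 = (a.0 + a.0 + c.(0 + 0) + a.(0 + 0 + 0 | 0)) | b.(c.b.0)\{b,c,d} ⊢ =a=> t1, =a=> t2, =b=> t3, =c=> t4
  t1 = (0 + 0 + 0 | 0) | b.(c.b.0)\{b,c,d} ⊢ =b=> t5
  t2 = 0 | b.(c.b.0)\{b,c,d} ⊢ =b=> t6
  t3 = (a.0 + a.0 + c.(0 + 0) + a.(0 + 0 + 0 | 0)) | (c.b.0)\{b,c,d} ⊢ =a=> t5, =a=> t6, =c=> t7
  t4 = (0 + 0) | b.(c.b.0)\{b,c,d} ⊢ =b=> t7
  t5 = (0 + 0 + 0 | 0) | (c.b.0)\{b,c,d} ⊢ ∅
  t6 = 0 | (c.b.0)\{b,c,d} ⊢ ∅
  t7 = (0 + 0) | (c.b.0)\{b,c,d} ⊢ ∅
Run σ = ⟨b⟩ on Q: start {t0}
  step 1 (b): {t3}
  Q completes σ.
Run σ = ⟨b⟩ on P: start {s0}
  step 1 (b): ∅ (P stuck)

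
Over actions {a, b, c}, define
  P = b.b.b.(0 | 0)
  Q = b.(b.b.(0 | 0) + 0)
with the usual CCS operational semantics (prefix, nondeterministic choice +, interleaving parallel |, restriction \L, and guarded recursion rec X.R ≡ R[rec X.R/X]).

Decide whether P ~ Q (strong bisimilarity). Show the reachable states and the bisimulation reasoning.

P ~ Q

P's transition system — 4 states:
  p0 = b.b.b.(0 | 0) | --b--▸ p1
  p1 = b.b.(0 | 0) | --b--▸ p2
  p2 = b.(0 | 0) | --b--▸ p3
  p3 = 0 | 0 | ·
Q's transition system — 4 states:
  q0 = b.(b.b.(0 | 0) + 0) | --b--▸ q1
  q1 = b.b.(0 | 0) + 0 | --b--▸ q2
  q2 = b.(0 | 0) | --b--▸ q3
  q3 = 0 | 0 | ·
Partition-refinement fixed point:
  B0 = {p0, q0}
  B1 = {p1, q1}
  B2 = {p2, q2}
  B3 = {p3, q3}
p0 ∈ B0, q0 ∈ B0 → same block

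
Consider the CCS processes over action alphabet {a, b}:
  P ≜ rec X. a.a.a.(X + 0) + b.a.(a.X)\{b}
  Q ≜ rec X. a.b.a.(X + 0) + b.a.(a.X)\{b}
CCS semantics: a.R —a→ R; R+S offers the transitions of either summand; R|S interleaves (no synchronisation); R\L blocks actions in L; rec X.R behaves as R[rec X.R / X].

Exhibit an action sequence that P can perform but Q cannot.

aa

Reachable graph of P (10 states):
  m0 = rec X. a.a.a.(X + 0) + b.a.(a.X)\{b} → =a=> m1, =b=> m2
  m1 = a.a.((rec X. a.a.a.(X + 0) + b.a.(a.X)\{b}) + 0) → =a=> m3
  m2 = a.(a.(rec X. a.a.a.(X + 0) + b.a.(a.X)\{b}))\{b} → =a=> m4
  m3 = a.((rec X. a.a.a.(X + 0) + b.a.(a.X)\{b}) + 0) → =a=> m5
  m4 = (a.(rec X. a.a.a.(X + 0) + b.a.(a.X)\{b}))\{b} → =a=> m6
  m5 = (rec X. a.a.a.(X + 0) + b.a.(a.X)\{b}) + 0 → =a=> m1, =b=> m2
  m6 = (rec X. a.a.a.(X + 0) + b.a.(a.X)\{b})\{b} → =a=> m7
  m7 = (a.a.((rec X. a.a.a.(X + 0) + b.a.(a.X)\{b}) + 0))\{b} → =a=> m8
  m8 = (a.((rec X. a.a.a.(X + 0) + b.a.(a.X)\{b}) + 0))\{b} → =a=> m9
  m9 = ((rec X. a.a.a.(X + 0) + b.a.(a.X)\{b}) + 0)\{b} → =a=> m7
Reachable graph of Q (8 states):
  n0 = rec X. a.b.a.(X + 0) + b.a.(a.X)\{b} → =a=> n1, =b=> n2
  n1 = b.a.((rec X. a.b.a.(X + 0) + b.a.(a.X)\{b}) + 0) → =b=> n3
  n2 = a.(a.(rec X. a.b.a.(X + 0) + b.a.(a.X)\{b}))\{b} → =a=> n4
  n3 = a.((rec X. a.b.a.(X + 0) + b.a.(a.X)\{b}) + 0) → =a=> n5
  n4 = (a.(rec X. a.b.a.(X + 0) + b.a.(a.X)\{b}))\{b} → =a=> n6
  n5 = (rec X. a.b.a.(X + 0) + b.a.(a.X)\{b}) + 0 → =a=> n1, =b=> n2
  n6 = (rec X. a.b.a.(X + 0) + b.a.(a.X)\{b})\{b} → =a=> n7
  n7 = (b.a.((rec X. a.b.a.(X + 0) + b.a.(a.X)\{b}) + 0))\{b} → stopped
Trace ⟨aa⟩ through P, begin at {m0}:
  step 1 (a): {m1}
  step 2 (a): {m3}
  — P admits the full trace.
Trace ⟨aa⟩ through Q, begin at {n0}:
  step 1 (a): {n1}
  step 2 (a): ∅  — Q cannot continue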